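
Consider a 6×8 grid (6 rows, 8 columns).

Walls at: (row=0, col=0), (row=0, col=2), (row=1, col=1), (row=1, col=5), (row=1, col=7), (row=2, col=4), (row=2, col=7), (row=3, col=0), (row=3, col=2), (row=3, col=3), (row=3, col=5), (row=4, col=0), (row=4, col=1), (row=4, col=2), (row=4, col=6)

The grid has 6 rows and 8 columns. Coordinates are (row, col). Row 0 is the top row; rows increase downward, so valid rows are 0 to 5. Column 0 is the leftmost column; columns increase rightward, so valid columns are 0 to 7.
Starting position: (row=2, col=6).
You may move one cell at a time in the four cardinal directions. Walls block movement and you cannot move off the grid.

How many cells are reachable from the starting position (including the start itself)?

Answer: Reachable cells: 32

Derivation:
BFS flood-fill from (row=2, col=6):
  Distance 0: (row=2, col=6)
  Distance 1: (row=1, col=6), (row=2, col=5), (row=3, col=6)
  Distance 2: (row=0, col=6), (row=3, col=7)
  Distance 3: (row=0, col=5), (row=0, col=7), (row=4, col=7)
  Distance 4: (row=0, col=4), (row=5, col=7)
  Distance 5: (row=0, col=3), (row=1, col=4), (row=5, col=6)
  Distance 6: (row=1, col=3), (row=5, col=5)
  Distance 7: (row=1, col=2), (row=2, col=3), (row=4, col=5), (row=5, col=4)
  Distance 8: (row=2, col=2), (row=4, col=4), (row=5, col=3)
  Distance 9: (row=2, col=1), (row=3, col=4), (row=4, col=3), (row=5, col=2)
  Distance 10: (row=2, col=0), (row=3, col=1), (row=5, col=1)
  Distance 11: (row=1, col=0), (row=5, col=0)
Total reachable: 32 (grid has 33 open cells total)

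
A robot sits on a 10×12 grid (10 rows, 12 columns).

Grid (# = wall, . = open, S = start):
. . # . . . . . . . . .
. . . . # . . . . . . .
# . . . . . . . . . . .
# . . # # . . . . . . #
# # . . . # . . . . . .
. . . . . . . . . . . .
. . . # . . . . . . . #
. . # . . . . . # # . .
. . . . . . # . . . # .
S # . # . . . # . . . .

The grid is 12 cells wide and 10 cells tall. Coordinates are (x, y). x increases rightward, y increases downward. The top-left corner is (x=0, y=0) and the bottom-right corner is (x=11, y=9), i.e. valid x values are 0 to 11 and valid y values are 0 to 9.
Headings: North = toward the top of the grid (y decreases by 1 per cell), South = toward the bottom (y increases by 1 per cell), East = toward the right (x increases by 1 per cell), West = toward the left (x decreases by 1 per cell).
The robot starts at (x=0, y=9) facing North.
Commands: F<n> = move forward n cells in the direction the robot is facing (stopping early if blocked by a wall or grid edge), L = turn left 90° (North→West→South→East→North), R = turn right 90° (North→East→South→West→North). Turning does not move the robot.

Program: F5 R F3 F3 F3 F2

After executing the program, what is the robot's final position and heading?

Start: (x=0, y=9), facing North
  F5: move forward 4/5 (blocked), now at (x=0, y=5)
  R: turn right, now facing East
  F3: move forward 3, now at (x=3, y=5)
  F3: move forward 3, now at (x=6, y=5)
  F3: move forward 3, now at (x=9, y=5)
  F2: move forward 2, now at (x=11, y=5)
Final: (x=11, y=5), facing East

Answer: Final position: (x=11, y=5), facing East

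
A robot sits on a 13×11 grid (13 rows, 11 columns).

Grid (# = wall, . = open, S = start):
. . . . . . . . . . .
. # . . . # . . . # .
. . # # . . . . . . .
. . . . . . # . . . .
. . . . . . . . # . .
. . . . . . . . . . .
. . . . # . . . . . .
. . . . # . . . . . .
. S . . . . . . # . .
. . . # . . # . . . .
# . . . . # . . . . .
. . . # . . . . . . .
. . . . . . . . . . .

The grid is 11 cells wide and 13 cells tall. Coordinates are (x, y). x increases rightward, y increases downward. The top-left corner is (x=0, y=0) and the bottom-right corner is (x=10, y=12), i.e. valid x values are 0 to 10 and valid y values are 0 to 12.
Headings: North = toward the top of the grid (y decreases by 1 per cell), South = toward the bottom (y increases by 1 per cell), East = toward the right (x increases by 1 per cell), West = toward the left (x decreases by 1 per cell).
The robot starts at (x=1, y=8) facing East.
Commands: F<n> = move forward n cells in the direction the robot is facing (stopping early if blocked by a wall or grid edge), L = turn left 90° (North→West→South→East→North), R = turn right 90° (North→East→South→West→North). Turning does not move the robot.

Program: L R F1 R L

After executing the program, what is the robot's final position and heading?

Start: (x=1, y=8), facing East
  L: turn left, now facing North
  R: turn right, now facing East
  F1: move forward 1, now at (x=2, y=8)
  R: turn right, now facing South
  L: turn left, now facing East
Final: (x=2, y=8), facing East

Answer: Final position: (x=2, y=8), facing East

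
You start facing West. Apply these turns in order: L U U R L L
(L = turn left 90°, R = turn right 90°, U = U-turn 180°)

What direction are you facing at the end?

Answer: Final heading: East

Derivation:
Start: West
  L (left (90° counter-clockwise)) -> South
  U (U-turn (180°)) -> North
  U (U-turn (180°)) -> South
  R (right (90° clockwise)) -> West
  L (left (90° counter-clockwise)) -> South
  L (left (90° counter-clockwise)) -> East
Final: East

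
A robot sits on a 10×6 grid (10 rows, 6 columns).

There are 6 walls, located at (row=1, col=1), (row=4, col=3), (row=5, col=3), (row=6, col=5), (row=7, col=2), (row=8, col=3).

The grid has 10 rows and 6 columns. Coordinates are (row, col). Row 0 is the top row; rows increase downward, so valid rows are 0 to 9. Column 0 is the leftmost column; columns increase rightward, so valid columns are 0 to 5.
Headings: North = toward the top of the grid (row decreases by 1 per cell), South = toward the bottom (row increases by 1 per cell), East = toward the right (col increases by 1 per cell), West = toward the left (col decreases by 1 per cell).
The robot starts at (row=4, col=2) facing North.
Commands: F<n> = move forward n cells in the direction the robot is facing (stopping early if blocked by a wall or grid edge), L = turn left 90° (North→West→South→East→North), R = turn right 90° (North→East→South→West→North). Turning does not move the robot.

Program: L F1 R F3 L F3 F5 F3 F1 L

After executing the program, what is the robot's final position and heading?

Start: (row=4, col=2), facing North
  L: turn left, now facing West
  F1: move forward 1, now at (row=4, col=1)
  R: turn right, now facing North
  F3: move forward 2/3 (blocked), now at (row=2, col=1)
  L: turn left, now facing West
  F3: move forward 1/3 (blocked), now at (row=2, col=0)
  F5: move forward 0/5 (blocked), now at (row=2, col=0)
  F3: move forward 0/3 (blocked), now at (row=2, col=0)
  F1: move forward 0/1 (blocked), now at (row=2, col=0)
  L: turn left, now facing South
Final: (row=2, col=0), facing South

Answer: Final position: (row=2, col=0), facing South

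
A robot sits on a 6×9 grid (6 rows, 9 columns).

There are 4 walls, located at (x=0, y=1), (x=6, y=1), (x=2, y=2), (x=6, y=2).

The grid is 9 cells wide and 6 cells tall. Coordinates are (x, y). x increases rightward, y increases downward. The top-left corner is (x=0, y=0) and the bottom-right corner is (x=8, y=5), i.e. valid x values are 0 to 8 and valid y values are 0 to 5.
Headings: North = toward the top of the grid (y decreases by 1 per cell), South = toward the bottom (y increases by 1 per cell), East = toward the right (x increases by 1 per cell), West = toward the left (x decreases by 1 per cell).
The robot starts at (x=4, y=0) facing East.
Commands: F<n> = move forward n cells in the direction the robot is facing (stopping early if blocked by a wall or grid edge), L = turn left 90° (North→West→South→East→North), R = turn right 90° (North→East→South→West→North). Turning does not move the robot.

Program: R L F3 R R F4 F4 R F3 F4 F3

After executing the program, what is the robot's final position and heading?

Start: (x=4, y=0), facing East
  R: turn right, now facing South
  L: turn left, now facing East
  F3: move forward 3, now at (x=7, y=0)
  R: turn right, now facing South
  R: turn right, now facing West
  F4: move forward 4, now at (x=3, y=0)
  F4: move forward 3/4 (blocked), now at (x=0, y=0)
  R: turn right, now facing North
  F3: move forward 0/3 (blocked), now at (x=0, y=0)
  F4: move forward 0/4 (blocked), now at (x=0, y=0)
  F3: move forward 0/3 (blocked), now at (x=0, y=0)
Final: (x=0, y=0), facing North

Answer: Final position: (x=0, y=0), facing North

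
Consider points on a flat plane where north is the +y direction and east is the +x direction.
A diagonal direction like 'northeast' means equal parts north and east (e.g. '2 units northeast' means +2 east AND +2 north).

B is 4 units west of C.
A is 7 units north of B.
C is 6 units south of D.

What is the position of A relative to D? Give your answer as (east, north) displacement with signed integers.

Answer: A is at (east=-4, north=1) relative to D.

Derivation:
Place D at the origin (east=0, north=0).
  C is 6 units south of D: delta (east=+0, north=-6); C at (east=0, north=-6).
  B is 4 units west of C: delta (east=-4, north=+0); B at (east=-4, north=-6).
  A is 7 units north of B: delta (east=+0, north=+7); A at (east=-4, north=1).
Therefore A relative to D: (east=-4, north=1).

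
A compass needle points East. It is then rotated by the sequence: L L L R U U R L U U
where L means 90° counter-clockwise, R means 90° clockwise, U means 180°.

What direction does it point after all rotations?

Answer: Final heading: West

Derivation:
Start: East
  L (left (90° counter-clockwise)) -> North
  L (left (90° counter-clockwise)) -> West
  L (left (90° counter-clockwise)) -> South
  R (right (90° clockwise)) -> West
  U (U-turn (180°)) -> East
  U (U-turn (180°)) -> West
  R (right (90° clockwise)) -> North
  L (left (90° counter-clockwise)) -> West
  U (U-turn (180°)) -> East
  U (U-turn (180°)) -> West
Final: West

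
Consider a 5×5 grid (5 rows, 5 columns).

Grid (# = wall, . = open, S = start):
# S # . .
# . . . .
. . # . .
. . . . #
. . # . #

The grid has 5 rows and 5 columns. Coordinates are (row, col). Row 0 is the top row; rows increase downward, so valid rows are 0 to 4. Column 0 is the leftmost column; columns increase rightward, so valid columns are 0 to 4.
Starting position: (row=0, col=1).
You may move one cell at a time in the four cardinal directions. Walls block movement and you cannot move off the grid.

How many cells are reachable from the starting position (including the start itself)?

Answer: Reachable cells: 18

Derivation:
BFS flood-fill from (row=0, col=1):
  Distance 0: (row=0, col=1)
  Distance 1: (row=1, col=1)
  Distance 2: (row=1, col=2), (row=2, col=1)
  Distance 3: (row=1, col=3), (row=2, col=0), (row=3, col=1)
  Distance 4: (row=0, col=3), (row=1, col=4), (row=2, col=3), (row=3, col=0), (row=3, col=2), (row=4, col=1)
  Distance 5: (row=0, col=4), (row=2, col=4), (row=3, col=3), (row=4, col=0)
  Distance 6: (row=4, col=3)
Total reachable: 18 (grid has 18 open cells total)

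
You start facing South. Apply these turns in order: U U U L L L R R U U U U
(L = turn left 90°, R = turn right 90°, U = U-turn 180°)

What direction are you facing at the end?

Start: South
  U (U-turn (180°)) -> North
  U (U-turn (180°)) -> South
  U (U-turn (180°)) -> North
  L (left (90° counter-clockwise)) -> West
  L (left (90° counter-clockwise)) -> South
  L (left (90° counter-clockwise)) -> East
  R (right (90° clockwise)) -> South
  R (right (90° clockwise)) -> West
  U (U-turn (180°)) -> East
  U (U-turn (180°)) -> West
  U (U-turn (180°)) -> East
  U (U-turn (180°)) -> West
Final: West

Answer: Final heading: West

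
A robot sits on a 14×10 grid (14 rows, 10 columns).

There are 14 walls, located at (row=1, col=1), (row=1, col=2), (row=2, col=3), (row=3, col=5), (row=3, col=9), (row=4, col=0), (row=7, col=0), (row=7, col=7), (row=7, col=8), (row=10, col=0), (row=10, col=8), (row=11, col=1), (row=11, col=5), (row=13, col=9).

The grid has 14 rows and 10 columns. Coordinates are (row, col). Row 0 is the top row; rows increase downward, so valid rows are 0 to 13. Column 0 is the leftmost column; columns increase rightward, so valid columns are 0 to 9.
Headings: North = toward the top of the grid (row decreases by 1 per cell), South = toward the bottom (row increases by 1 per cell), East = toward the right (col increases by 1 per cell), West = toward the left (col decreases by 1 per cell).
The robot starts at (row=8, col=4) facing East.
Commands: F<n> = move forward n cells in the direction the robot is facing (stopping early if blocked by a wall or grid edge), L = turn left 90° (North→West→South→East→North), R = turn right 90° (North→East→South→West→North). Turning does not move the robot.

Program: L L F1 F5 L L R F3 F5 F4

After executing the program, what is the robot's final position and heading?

Answer: Final position: (row=9, col=0), facing South

Derivation:
Start: (row=8, col=4), facing East
  L: turn left, now facing North
  L: turn left, now facing West
  F1: move forward 1, now at (row=8, col=3)
  F5: move forward 3/5 (blocked), now at (row=8, col=0)
  L: turn left, now facing South
  L: turn left, now facing East
  R: turn right, now facing South
  F3: move forward 1/3 (blocked), now at (row=9, col=0)
  F5: move forward 0/5 (blocked), now at (row=9, col=0)
  F4: move forward 0/4 (blocked), now at (row=9, col=0)
Final: (row=9, col=0), facing South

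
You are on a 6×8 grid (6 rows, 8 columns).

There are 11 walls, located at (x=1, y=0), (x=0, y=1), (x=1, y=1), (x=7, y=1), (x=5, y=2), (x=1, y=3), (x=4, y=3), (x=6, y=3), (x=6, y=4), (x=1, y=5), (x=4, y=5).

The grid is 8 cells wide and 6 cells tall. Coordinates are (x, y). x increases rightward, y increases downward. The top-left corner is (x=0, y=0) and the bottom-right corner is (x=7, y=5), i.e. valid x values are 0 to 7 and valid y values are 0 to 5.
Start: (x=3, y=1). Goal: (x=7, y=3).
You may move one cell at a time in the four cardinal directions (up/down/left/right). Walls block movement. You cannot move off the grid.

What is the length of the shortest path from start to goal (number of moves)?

BFS from (x=3, y=1) until reaching (x=7, y=3):
  Distance 0: (x=3, y=1)
  Distance 1: (x=3, y=0), (x=2, y=1), (x=4, y=1), (x=3, y=2)
  Distance 2: (x=2, y=0), (x=4, y=0), (x=5, y=1), (x=2, y=2), (x=4, y=2), (x=3, y=3)
  Distance 3: (x=5, y=0), (x=6, y=1), (x=1, y=2), (x=2, y=3), (x=3, y=4)
  Distance 4: (x=6, y=0), (x=0, y=2), (x=6, y=2), (x=2, y=4), (x=4, y=4), (x=3, y=5)
  Distance 5: (x=7, y=0), (x=7, y=2), (x=0, y=3), (x=1, y=4), (x=5, y=4), (x=2, y=5)
  Distance 6: (x=5, y=3), (x=7, y=3), (x=0, y=4), (x=5, y=5)  <- goal reached here
One shortest path (6 moves): (x=3, y=1) -> (x=4, y=1) -> (x=5, y=1) -> (x=6, y=1) -> (x=6, y=2) -> (x=7, y=2) -> (x=7, y=3)

Answer: Shortest path length: 6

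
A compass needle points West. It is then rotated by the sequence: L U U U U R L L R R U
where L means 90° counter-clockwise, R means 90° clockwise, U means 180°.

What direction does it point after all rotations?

Start: West
  L (left (90° counter-clockwise)) -> South
  U (U-turn (180°)) -> North
  U (U-turn (180°)) -> South
  U (U-turn (180°)) -> North
  U (U-turn (180°)) -> South
  R (right (90° clockwise)) -> West
  L (left (90° counter-clockwise)) -> South
  L (left (90° counter-clockwise)) -> East
  R (right (90° clockwise)) -> South
  R (right (90° clockwise)) -> West
  U (U-turn (180°)) -> East
Final: East

Answer: Final heading: East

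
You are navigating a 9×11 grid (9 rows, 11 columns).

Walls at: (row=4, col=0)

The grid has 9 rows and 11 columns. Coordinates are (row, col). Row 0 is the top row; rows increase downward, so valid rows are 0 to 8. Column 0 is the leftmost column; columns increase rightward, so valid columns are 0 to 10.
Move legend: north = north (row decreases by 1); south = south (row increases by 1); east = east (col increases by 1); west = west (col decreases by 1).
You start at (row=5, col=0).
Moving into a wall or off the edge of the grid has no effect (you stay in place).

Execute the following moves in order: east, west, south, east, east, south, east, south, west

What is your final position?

Start: (row=5, col=0)
  east (east): (row=5, col=0) -> (row=5, col=1)
  west (west): (row=5, col=1) -> (row=5, col=0)
  south (south): (row=5, col=0) -> (row=6, col=0)
  east (east): (row=6, col=0) -> (row=6, col=1)
  east (east): (row=6, col=1) -> (row=6, col=2)
  south (south): (row=6, col=2) -> (row=7, col=2)
  east (east): (row=7, col=2) -> (row=7, col=3)
  south (south): (row=7, col=3) -> (row=8, col=3)
  west (west): (row=8, col=3) -> (row=8, col=2)
Final: (row=8, col=2)

Answer: Final position: (row=8, col=2)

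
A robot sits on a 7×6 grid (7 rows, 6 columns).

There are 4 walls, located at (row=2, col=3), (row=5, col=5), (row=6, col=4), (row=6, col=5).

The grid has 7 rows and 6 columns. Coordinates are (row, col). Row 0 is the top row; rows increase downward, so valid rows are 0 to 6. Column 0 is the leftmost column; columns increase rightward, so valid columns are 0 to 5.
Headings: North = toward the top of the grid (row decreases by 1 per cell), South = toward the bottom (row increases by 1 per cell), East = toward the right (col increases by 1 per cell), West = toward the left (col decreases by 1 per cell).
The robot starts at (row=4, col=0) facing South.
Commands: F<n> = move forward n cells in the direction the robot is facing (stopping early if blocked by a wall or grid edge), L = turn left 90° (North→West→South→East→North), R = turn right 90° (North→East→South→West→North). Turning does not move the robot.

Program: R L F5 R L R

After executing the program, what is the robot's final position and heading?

Start: (row=4, col=0), facing South
  R: turn right, now facing West
  L: turn left, now facing South
  F5: move forward 2/5 (blocked), now at (row=6, col=0)
  R: turn right, now facing West
  L: turn left, now facing South
  R: turn right, now facing West
Final: (row=6, col=0), facing West

Answer: Final position: (row=6, col=0), facing West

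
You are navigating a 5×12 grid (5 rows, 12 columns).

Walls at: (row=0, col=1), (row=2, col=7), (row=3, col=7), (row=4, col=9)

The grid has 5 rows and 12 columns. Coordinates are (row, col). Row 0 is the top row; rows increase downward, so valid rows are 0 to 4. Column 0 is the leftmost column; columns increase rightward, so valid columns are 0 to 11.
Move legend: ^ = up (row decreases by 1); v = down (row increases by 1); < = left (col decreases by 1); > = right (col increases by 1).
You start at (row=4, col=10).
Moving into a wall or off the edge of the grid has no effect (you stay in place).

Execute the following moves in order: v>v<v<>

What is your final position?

Answer: Final position: (row=4, col=11)

Derivation:
Start: (row=4, col=10)
  v (down): blocked, stay at (row=4, col=10)
  > (right): (row=4, col=10) -> (row=4, col=11)
  v (down): blocked, stay at (row=4, col=11)
  < (left): (row=4, col=11) -> (row=4, col=10)
  v (down): blocked, stay at (row=4, col=10)
  < (left): blocked, stay at (row=4, col=10)
  > (right): (row=4, col=10) -> (row=4, col=11)
Final: (row=4, col=11)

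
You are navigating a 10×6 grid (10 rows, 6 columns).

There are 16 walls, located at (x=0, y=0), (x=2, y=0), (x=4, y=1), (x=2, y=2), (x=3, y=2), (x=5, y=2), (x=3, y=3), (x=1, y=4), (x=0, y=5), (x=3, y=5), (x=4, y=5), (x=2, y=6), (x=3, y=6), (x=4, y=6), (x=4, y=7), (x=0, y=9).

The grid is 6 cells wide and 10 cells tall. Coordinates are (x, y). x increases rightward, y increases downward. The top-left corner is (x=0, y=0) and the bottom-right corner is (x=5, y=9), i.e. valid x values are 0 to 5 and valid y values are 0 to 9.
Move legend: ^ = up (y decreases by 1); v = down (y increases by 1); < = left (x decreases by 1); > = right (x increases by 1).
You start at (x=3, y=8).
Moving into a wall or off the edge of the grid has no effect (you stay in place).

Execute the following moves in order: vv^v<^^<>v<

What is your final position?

Start: (x=3, y=8)
  v (down): (x=3, y=8) -> (x=3, y=9)
  v (down): blocked, stay at (x=3, y=9)
  ^ (up): (x=3, y=9) -> (x=3, y=8)
  v (down): (x=3, y=8) -> (x=3, y=9)
  < (left): (x=3, y=9) -> (x=2, y=9)
  ^ (up): (x=2, y=9) -> (x=2, y=8)
  ^ (up): (x=2, y=8) -> (x=2, y=7)
  < (left): (x=2, y=7) -> (x=1, y=7)
  > (right): (x=1, y=7) -> (x=2, y=7)
  v (down): (x=2, y=7) -> (x=2, y=8)
  < (left): (x=2, y=8) -> (x=1, y=8)
Final: (x=1, y=8)

Answer: Final position: (x=1, y=8)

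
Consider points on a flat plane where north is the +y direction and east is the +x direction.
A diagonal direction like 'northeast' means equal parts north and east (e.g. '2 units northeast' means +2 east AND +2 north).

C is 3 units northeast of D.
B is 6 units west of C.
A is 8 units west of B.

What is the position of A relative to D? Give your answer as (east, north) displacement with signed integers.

Place D at the origin (east=0, north=0).
  C is 3 units northeast of D: delta (east=+3, north=+3); C at (east=3, north=3).
  B is 6 units west of C: delta (east=-6, north=+0); B at (east=-3, north=3).
  A is 8 units west of B: delta (east=-8, north=+0); A at (east=-11, north=3).
Therefore A relative to D: (east=-11, north=3).

Answer: A is at (east=-11, north=3) relative to D.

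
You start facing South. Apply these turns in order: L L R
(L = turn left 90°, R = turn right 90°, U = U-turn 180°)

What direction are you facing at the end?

Answer: Final heading: East

Derivation:
Start: South
  L (left (90° counter-clockwise)) -> East
  L (left (90° counter-clockwise)) -> North
  R (right (90° clockwise)) -> East
Final: East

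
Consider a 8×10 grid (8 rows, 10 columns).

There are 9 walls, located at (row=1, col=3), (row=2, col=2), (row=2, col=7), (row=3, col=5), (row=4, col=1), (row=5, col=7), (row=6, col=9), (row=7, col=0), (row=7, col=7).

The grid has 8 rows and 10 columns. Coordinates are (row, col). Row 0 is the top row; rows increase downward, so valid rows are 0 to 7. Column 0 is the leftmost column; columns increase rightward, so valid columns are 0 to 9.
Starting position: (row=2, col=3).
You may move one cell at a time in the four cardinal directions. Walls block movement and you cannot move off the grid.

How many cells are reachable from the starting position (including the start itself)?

BFS flood-fill from (row=2, col=3):
  Distance 0: (row=2, col=3)
  Distance 1: (row=2, col=4), (row=3, col=3)
  Distance 2: (row=1, col=4), (row=2, col=5), (row=3, col=2), (row=3, col=4), (row=4, col=3)
  Distance 3: (row=0, col=4), (row=1, col=5), (row=2, col=6), (row=3, col=1), (row=4, col=2), (row=4, col=4), (row=5, col=3)
  Distance 4: (row=0, col=3), (row=0, col=5), (row=1, col=6), (row=2, col=1), (row=3, col=0), (row=3, col=6), (row=4, col=5), (row=5, col=2), (row=5, col=4), (row=6, col=3)
  Distance 5: (row=0, col=2), (row=0, col=6), (row=1, col=1), (row=1, col=7), (row=2, col=0), (row=3, col=7), (row=4, col=0), (row=4, col=6), (row=5, col=1), (row=5, col=5), (row=6, col=2), (row=6, col=4), (row=7, col=3)
  Distance 6: (row=0, col=1), (row=0, col=7), (row=1, col=0), (row=1, col=2), (row=1, col=8), (row=3, col=8), (row=4, col=7), (row=5, col=0), (row=5, col=6), (row=6, col=1), (row=6, col=5), (row=7, col=2), (row=7, col=4)
  Distance 7: (row=0, col=0), (row=0, col=8), (row=1, col=9), (row=2, col=8), (row=3, col=9), (row=4, col=8), (row=6, col=0), (row=6, col=6), (row=7, col=1), (row=7, col=5)
  Distance 8: (row=0, col=9), (row=2, col=9), (row=4, col=9), (row=5, col=8), (row=6, col=7), (row=7, col=6)
  Distance 9: (row=5, col=9), (row=6, col=8)
  Distance 10: (row=7, col=8)
  Distance 11: (row=7, col=9)
Total reachable: 71 (grid has 71 open cells total)

Answer: Reachable cells: 71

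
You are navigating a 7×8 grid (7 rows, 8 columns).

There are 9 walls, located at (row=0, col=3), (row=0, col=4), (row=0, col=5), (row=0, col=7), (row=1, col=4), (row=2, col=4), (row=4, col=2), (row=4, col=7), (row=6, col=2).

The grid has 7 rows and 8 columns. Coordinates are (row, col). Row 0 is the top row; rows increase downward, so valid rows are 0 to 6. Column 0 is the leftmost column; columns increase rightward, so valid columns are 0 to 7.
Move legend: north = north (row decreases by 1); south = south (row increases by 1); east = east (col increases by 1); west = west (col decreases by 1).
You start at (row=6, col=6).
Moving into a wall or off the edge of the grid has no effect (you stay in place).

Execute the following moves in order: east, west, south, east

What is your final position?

Answer: Final position: (row=6, col=7)

Derivation:
Start: (row=6, col=6)
  east (east): (row=6, col=6) -> (row=6, col=7)
  west (west): (row=6, col=7) -> (row=6, col=6)
  south (south): blocked, stay at (row=6, col=6)
  east (east): (row=6, col=6) -> (row=6, col=7)
Final: (row=6, col=7)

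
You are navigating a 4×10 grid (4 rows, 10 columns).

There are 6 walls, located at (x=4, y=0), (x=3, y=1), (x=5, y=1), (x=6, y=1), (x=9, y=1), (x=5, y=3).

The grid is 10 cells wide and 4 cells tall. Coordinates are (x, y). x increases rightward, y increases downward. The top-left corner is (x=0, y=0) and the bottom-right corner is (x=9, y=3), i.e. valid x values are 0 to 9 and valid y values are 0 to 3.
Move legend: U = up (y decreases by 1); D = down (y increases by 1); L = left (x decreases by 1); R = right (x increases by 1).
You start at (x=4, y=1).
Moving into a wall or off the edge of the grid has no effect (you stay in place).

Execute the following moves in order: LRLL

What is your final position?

Answer: Final position: (x=4, y=1)

Derivation:
Start: (x=4, y=1)
  L (left): blocked, stay at (x=4, y=1)
  R (right): blocked, stay at (x=4, y=1)
  L (left): blocked, stay at (x=4, y=1)
  L (left): blocked, stay at (x=4, y=1)
Final: (x=4, y=1)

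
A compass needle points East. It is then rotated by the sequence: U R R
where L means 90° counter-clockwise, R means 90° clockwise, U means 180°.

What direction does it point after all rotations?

Answer: Final heading: East

Derivation:
Start: East
  U (U-turn (180°)) -> West
  R (right (90° clockwise)) -> North
  R (right (90° clockwise)) -> East
Final: East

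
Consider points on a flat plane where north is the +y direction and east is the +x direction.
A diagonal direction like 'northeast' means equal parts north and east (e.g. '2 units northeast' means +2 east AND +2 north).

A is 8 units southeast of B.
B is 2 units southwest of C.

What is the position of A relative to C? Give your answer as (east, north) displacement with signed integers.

Answer: A is at (east=6, north=-10) relative to C.

Derivation:
Place C at the origin (east=0, north=0).
  B is 2 units southwest of C: delta (east=-2, north=-2); B at (east=-2, north=-2).
  A is 8 units southeast of B: delta (east=+8, north=-8); A at (east=6, north=-10).
Therefore A relative to C: (east=6, north=-10).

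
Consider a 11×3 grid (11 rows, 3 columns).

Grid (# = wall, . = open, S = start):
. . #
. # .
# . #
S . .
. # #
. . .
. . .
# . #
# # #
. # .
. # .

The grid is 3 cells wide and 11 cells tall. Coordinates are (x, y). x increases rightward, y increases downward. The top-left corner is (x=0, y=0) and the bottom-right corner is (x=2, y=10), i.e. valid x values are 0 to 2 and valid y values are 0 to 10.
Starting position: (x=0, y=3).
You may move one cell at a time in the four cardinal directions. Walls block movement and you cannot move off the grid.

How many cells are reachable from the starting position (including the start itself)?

BFS flood-fill from (x=0, y=3):
  Distance 0: (x=0, y=3)
  Distance 1: (x=1, y=3), (x=0, y=4)
  Distance 2: (x=1, y=2), (x=2, y=3), (x=0, y=5)
  Distance 3: (x=1, y=5), (x=0, y=6)
  Distance 4: (x=2, y=5), (x=1, y=6)
  Distance 5: (x=2, y=6), (x=1, y=7)
Total reachable: 12 (grid has 20 open cells total)

Answer: Reachable cells: 12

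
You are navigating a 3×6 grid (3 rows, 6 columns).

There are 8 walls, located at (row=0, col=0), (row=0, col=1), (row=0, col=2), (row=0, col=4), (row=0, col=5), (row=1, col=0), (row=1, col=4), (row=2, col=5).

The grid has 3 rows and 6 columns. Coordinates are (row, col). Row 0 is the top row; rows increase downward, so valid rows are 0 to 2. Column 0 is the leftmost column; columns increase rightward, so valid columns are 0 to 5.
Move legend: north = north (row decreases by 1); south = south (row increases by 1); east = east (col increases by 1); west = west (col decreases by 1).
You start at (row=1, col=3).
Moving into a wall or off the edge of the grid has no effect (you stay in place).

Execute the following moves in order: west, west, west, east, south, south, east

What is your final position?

Start: (row=1, col=3)
  west (west): (row=1, col=3) -> (row=1, col=2)
  west (west): (row=1, col=2) -> (row=1, col=1)
  west (west): blocked, stay at (row=1, col=1)
  east (east): (row=1, col=1) -> (row=1, col=2)
  south (south): (row=1, col=2) -> (row=2, col=2)
  south (south): blocked, stay at (row=2, col=2)
  east (east): (row=2, col=2) -> (row=2, col=3)
Final: (row=2, col=3)

Answer: Final position: (row=2, col=3)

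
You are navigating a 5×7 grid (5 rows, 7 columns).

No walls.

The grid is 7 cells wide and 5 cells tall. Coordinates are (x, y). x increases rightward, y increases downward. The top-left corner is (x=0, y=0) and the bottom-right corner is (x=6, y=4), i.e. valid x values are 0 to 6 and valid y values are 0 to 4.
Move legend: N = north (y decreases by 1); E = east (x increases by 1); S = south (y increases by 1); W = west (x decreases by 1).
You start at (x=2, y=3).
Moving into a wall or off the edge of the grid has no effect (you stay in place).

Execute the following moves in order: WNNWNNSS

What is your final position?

Start: (x=2, y=3)
  W (west): (x=2, y=3) -> (x=1, y=3)
  N (north): (x=1, y=3) -> (x=1, y=2)
  N (north): (x=1, y=2) -> (x=1, y=1)
  W (west): (x=1, y=1) -> (x=0, y=1)
  N (north): (x=0, y=1) -> (x=0, y=0)
  N (north): blocked, stay at (x=0, y=0)
  S (south): (x=0, y=0) -> (x=0, y=1)
  S (south): (x=0, y=1) -> (x=0, y=2)
Final: (x=0, y=2)

Answer: Final position: (x=0, y=2)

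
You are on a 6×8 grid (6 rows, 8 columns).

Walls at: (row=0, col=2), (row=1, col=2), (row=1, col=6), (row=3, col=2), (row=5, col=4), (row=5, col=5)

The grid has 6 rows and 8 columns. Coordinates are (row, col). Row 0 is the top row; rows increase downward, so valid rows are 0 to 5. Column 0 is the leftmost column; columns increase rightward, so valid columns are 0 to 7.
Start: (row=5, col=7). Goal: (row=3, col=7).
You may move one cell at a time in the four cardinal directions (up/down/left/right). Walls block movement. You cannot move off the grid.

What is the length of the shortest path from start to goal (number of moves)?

Answer: Shortest path length: 2

Derivation:
BFS from (row=5, col=7) until reaching (row=3, col=7):
  Distance 0: (row=5, col=7)
  Distance 1: (row=4, col=7), (row=5, col=6)
  Distance 2: (row=3, col=7), (row=4, col=6)  <- goal reached here
One shortest path (2 moves): (row=5, col=7) -> (row=4, col=7) -> (row=3, col=7)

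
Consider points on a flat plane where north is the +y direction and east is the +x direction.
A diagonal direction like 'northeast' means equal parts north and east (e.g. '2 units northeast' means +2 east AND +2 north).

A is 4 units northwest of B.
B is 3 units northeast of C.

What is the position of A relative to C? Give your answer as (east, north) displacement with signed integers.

Answer: A is at (east=-1, north=7) relative to C.

Derivation:
Place C at the origin (east=0, north=0).
  B is 3 units northeast of C: delta (east=+3, north=+3); B at (east=3, north=3).
  A is 4 units northwest of B: delta (east=-4, north=+4); A at (east=-1, north=7).
Therefore A relative to C: (east=-1, north=7).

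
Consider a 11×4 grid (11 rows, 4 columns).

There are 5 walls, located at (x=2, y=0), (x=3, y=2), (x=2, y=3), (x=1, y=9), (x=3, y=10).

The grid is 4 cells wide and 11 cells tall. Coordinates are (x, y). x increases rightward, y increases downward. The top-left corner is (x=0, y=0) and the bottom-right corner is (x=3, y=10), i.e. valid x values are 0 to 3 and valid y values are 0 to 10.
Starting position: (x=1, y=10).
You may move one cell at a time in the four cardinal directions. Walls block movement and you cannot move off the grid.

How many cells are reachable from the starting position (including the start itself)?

BFS flood-fill from (x=1, y=10):
  Distance 0: (x=1, y=10)
  Distance 1: (x=0, y=10), (x=2, y=10)
  Distance 2: (x=0, y=9), (x=2, y=9)
  Distance 3: (x=0, y=8), (x=2, y=8), (x=3, y=9)
  Distance 4: (x=0, y=7), (x=2, y=7), (x=1, y=8), (x=3, y=8)
  Distance 5: (x=0, y=6), (x=2, y=6), (x=1, y=7), (x=3, y=7)
  Distance 6: (x=0, y=5), (x=2, y=5), (x=1, y=6), (x=3, y=6)
  Distance 7: (x=0, y=4), (x=2, y=4), (x=1, y=5), (x=3, y=5)
  Distance 8: (x=0, y=3), (x=1, y=4), (x=3, y=4)
  Distance 9: (x=0, y=2), (x=1, y=3), (x=3, y=3)
  Distance 10: (x=0, y=1), (x=1, y=2)
  Distance 11: (x=0, y=0), (x=1, y=1), (x=2, y=2)
  Distance 12: (x=1, y=0), (x=2, y=1)
  Distance 13: (x=3, y=1)
  Distance 14: (x=3, y=0)
Total reachable: 39 (grid has 39 open cells total)

Answer: Reachable cells: 39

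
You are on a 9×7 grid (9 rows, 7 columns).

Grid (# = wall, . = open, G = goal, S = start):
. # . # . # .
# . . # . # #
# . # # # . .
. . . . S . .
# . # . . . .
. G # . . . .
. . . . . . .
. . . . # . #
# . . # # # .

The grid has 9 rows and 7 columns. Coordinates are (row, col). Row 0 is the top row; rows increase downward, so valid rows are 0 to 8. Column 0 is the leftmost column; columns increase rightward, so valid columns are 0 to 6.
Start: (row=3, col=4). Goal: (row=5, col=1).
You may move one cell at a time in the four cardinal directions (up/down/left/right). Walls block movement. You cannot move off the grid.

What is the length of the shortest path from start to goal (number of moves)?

Answer: Shortest path length: 5

Derivation:
BFS from (row=3, col=4) until reaching (row=5, col=1):
  Distance 0: (row=3, col=4)
  Distance 1: (row=3, col=3), (row=3, col=5), (row=4, col=4)
  Distance 2: (row=2, col=5), (row=3, col=2), (row=3, col=6), (row=4, col=3), (row=4, col=5), (row=5, col=4)
  Distance 3: (row=2, col=6), (row=3, col=1), (row=4, col=6), (row=5, col=3), (row=5, col=5), (row=6, col=4)
  Distance 4: (row=2, col=1), (row=3, col=0), (row=4, col=1), (row=5, col=6), (row=6, col=3), (row=6, col=5)
  Distance 5: (row=1, col=1), (row=5, col=1), (row=6, col=2), (row=6, col=6), (row=7, col=3), (row=7, col=5)  <- goal reached here
One shortest path (5 moves): (row=3, col=4) -> (row=3, col=3) -> (row=3, col=2) -> (row=3, col=1) -> (row=4, col=1) -> (row=5, col=1)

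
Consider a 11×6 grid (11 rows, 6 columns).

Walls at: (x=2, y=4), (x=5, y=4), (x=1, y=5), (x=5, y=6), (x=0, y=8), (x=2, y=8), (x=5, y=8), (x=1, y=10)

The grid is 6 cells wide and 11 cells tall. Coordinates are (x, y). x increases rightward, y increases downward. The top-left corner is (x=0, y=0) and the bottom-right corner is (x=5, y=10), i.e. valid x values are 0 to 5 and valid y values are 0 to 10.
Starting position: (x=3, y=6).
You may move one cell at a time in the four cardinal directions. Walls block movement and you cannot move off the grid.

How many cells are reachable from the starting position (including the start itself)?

BFS flood-fill from (x=3, y=6):
  Distance 0: (x=3, y=6)
  Distance 1: (x=3, y=5), (x=2, y=6), (x=4, y=6), (x=3, y=7)
  Distance 2: (x=3, y=4), (x=2, y=5), (x=4, y=5), (x=1, y=6), (x=2, y=7), (x=4, y=7), (x=3, y=8)
  Distance 3: (x=3, y=3), (x=4, y=4), (x=5, y=5), (x=0, y=6), (x=1, y=7), (x=5, y=7), (x=4, y=8), (x=3, y=9)
  Distance 4: (x=3, y=2), (x=2, y=3), (x=4, y=3), (x=0, y=5), (x=0, y=7), (x=1, y=8), (x=2, y=9), (x=4, y=9), (x=3, y=10)
  Distance 5: (x=3, y=1), (x=2, y=2), (x=4, y=2), (x=1, y=3), (x=5, y=3), (x=0, y=4), (x=1, y=9), (x=5, y=9), (x=2, y=10), (x=4, y=10)
  Distance 6: (x=3, y=0), (x=2, y=1), (x=4, y=1), (x=1, y=2), (x=5, y=2), (x=0, y=3), (x=1, y=4), (x=0, y=9), (x=5, y=10)
  Distance 7: (x=2, y=0), (x=4, y=0), (x=1, y=1), (x=5, y=1), (x=0, y=2), (x=0, y=10)
  Distance 8: (x=1, y=0), (x=5, y=0), (x=0, y=1)
  Distance 9: (x=0, y=0)
Total reachable: 58 (grid has 58 open cells total)

Answer: Reachable cells: 58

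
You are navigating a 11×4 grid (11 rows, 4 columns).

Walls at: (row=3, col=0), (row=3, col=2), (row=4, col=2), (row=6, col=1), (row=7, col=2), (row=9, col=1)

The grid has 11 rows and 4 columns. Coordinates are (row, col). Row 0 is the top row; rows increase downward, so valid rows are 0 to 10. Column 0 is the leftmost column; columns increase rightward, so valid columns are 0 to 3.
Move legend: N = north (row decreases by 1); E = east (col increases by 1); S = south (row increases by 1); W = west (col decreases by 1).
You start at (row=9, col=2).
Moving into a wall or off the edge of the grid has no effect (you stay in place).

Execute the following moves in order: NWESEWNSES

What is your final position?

Start: (row=9, col=2)
  N (north): (row=9, col=2) -> (row=8, col=2)
  W (west): (row=8, col=2) -> (row=8, col=1)
  E (east): (row=8, col=1) -> (row=8, col=2)
  S (south): (row=8, col=2) -> (row=9, col=2)
  E (east): (row=9, col=2) -> (row=9, col=3)
  W (west): (row=9, col=3) -> (row=9, col=2)
  N (north): (row=9, col=2) -> (row=8, col=2)
  S (south): (row=8, col=2) -> (row=9, col=2)
  E (east): (row=9, col=2) -> (row=9, col=3)
  S (south): (row=9, col=3) -> (row=10, col=3)
Final: (row=10, col=3)

Answer: Final position: (row=10, col=3)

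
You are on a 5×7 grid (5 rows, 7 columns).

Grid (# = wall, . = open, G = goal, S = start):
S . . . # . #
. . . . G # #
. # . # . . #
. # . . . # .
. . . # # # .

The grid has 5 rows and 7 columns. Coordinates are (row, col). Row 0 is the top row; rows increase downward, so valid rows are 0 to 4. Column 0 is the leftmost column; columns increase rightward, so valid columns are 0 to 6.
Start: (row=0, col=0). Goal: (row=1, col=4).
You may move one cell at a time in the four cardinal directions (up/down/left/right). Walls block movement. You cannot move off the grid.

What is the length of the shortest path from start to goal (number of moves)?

Answer: Shortest path length: 5

Derivation:
BFS from (row=0, col=0) until reaching (row=1, col=4):
  Distance 0: (row=0, col=0)
  Distance 1: (row=0, col=1), (row=1, col=0)
  Distance 2: (row=0, col=2), (row=1, col=1), (row=2, col=0)
  Distance 3: (row=0, col=3), (row=1, col=2), (row=3, col=0)
  Distance 4: (row=1, col=3), (row=2, col=2), (row=4, col=0)
  Distance 5: (row=1, col=4), (row=3, col=2), (row=4, col=1)  <- goal reached here
One shortest path (5 moves): (row=0, col=0) -> (row=0, col=1) -> (row=0, col=2) -> (row=0, col=3) -> (row=1, col=3) -> (row=1, col=4)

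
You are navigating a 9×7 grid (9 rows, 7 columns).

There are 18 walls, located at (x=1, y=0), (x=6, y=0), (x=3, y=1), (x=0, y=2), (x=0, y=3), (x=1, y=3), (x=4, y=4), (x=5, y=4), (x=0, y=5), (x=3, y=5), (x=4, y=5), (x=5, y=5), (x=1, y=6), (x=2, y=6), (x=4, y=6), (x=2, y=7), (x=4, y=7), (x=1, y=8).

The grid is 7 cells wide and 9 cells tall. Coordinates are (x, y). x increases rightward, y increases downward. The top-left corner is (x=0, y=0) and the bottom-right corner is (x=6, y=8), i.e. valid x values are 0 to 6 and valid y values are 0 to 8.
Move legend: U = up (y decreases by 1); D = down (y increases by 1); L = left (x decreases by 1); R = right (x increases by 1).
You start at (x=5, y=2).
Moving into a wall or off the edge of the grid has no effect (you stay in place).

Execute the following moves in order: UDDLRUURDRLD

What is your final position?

Answer: Final position: (x=5, y=3)

Derivation:
Start: (x=5, y=2)
  U (up): (x=5, y=2) -> (x=5, y=1)
  D (down): (x=5, y=1) -> (x=5, y=2)
  D (down): (x=5, y=2) -> (x=5, y=3)
  L (left): (x=5, y=3) -> (x=4, y=3)
  R (right): (x=4, y=3) -> (x=5, y=3)
  U (up): (x=5, y=3) -> (x=5, y=2)
  U (up): (x=5, y=2) -> (x=5, y=1)
  R (right): (x=5, y=1) -> (x=6, y=1)
  D (down): (x=6, y=1) -> (x=6, y=2)
  R (right): blocked, stay at (x=6, y=2)
  L (left): (x=6, y=2) -> (x=5, y=2)
  D (down): (x=5, y=2) -> (x=5, y=3)
Final: (x=5, y=3)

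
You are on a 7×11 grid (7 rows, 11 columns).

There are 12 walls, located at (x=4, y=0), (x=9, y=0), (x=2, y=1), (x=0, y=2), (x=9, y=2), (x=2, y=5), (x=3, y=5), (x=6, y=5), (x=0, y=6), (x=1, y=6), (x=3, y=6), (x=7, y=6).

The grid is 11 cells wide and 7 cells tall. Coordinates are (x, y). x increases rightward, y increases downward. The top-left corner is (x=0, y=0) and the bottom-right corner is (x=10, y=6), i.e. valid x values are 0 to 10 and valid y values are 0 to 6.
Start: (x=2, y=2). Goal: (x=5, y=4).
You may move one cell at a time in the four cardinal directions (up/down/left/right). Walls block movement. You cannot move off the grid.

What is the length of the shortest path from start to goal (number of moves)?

Answer: Shortest path length: 5

Derivation:
BFS from (x=2, y=2) until reaching (x=5, y=4):
  Distance 0: (x=2, y=2)
  Distance 1: (x=1, y=2), (x=3, y=2), (x=2, y=3)
  Distance 2: (x=1, y=1), (x=3, y=1), (x=4, y=2), (x=1, y=3), (x=3, y=3), (x=2, y=4)
  Distance 3: (x=1, y=0), (x=3, y=0), (x=0, y=1), (x=4, y=1), (x=5, y=2), (x=0, y=3), (x=4, y=3), (x=1, y=4), (x=3, y=4)
  Distance 4: (x=0, y=0), (x=2, y=0), (x=5, y=1), (x=6, y=2), (x=5, y=3), (x=0, y=4), (x=4, y=4), (x=1, y=5)
  Distance 5: (x=5, y=0), (x=6, y=1), (x=7, y=2), (x=6, y=3), (x=5, y=4), (x=0, y=5), (x=4, y=5)  <- goal reached here
One shortest path (5 moves): (x=2, y=2) -> (x=3, y=2) -> (x=4, y=2) -> (x=5, y=2) -> (x=5, y=3) -> (x=5, y=4)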